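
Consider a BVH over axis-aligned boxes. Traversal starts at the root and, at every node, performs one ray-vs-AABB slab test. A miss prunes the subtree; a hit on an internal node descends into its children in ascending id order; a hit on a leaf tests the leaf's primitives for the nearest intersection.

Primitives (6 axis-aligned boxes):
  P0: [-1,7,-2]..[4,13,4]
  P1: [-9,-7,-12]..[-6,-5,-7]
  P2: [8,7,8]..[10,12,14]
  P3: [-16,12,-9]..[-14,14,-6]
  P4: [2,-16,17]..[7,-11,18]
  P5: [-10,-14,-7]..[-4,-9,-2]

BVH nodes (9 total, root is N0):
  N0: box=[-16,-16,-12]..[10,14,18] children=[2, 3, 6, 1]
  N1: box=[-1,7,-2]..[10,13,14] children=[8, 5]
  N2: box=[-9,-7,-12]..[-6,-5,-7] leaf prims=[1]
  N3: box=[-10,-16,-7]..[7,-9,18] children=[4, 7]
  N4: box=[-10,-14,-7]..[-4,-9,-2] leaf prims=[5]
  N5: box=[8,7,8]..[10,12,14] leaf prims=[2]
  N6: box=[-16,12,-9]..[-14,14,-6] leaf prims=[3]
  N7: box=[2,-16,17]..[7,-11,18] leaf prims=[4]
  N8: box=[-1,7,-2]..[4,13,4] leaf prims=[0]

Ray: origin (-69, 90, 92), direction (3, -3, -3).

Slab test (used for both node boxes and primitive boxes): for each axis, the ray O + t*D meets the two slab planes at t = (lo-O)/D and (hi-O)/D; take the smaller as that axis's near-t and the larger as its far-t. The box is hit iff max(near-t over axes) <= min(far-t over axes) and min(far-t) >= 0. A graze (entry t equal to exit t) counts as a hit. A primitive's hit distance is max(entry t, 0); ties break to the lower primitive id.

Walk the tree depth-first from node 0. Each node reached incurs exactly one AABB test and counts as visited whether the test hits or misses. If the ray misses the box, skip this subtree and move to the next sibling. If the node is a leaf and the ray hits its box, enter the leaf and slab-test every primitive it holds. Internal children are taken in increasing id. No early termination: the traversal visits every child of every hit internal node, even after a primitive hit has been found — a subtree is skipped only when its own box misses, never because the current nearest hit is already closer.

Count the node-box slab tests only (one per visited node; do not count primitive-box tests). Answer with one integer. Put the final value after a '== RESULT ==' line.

Walk:
N0 x:[53/3,79/3] y:[76/3,106/3] z:[74/3,104/3] -> hit [76/3,79/3], descend [1, 2, 3, 6]
  N1 x:[68/3,79/3] y:[77/3,83/3] z:[26,94/3] -> hit [26,79/3], descend [5, 8]
    N5 x:[77/3,79/3] y:[26,83/3] z:[26,28] -> hit [26,79/3] leaf, test {P2@t=26}
    N8 x:[68/3,73/3] y:[77/3,83/3] z:[88/3,94/3] -> miss, prune
  N2 x:[20,21] y:[95/3,97/3] z:[33,104/3] -> miss, prune
  N3 x:[59/3,76/3] y:[33,106/3] z:[74/3,33] -> miss, prune
  N6 x:[53/3,55/3] y:[76/3,26] z:[98/3,101/3] -> miss, prune

Summary -> nodes [0, 1, 5, 8, 2, 3, 6]; box-tests=7; leaf-entries=1; first=P2

== RESULT ==
7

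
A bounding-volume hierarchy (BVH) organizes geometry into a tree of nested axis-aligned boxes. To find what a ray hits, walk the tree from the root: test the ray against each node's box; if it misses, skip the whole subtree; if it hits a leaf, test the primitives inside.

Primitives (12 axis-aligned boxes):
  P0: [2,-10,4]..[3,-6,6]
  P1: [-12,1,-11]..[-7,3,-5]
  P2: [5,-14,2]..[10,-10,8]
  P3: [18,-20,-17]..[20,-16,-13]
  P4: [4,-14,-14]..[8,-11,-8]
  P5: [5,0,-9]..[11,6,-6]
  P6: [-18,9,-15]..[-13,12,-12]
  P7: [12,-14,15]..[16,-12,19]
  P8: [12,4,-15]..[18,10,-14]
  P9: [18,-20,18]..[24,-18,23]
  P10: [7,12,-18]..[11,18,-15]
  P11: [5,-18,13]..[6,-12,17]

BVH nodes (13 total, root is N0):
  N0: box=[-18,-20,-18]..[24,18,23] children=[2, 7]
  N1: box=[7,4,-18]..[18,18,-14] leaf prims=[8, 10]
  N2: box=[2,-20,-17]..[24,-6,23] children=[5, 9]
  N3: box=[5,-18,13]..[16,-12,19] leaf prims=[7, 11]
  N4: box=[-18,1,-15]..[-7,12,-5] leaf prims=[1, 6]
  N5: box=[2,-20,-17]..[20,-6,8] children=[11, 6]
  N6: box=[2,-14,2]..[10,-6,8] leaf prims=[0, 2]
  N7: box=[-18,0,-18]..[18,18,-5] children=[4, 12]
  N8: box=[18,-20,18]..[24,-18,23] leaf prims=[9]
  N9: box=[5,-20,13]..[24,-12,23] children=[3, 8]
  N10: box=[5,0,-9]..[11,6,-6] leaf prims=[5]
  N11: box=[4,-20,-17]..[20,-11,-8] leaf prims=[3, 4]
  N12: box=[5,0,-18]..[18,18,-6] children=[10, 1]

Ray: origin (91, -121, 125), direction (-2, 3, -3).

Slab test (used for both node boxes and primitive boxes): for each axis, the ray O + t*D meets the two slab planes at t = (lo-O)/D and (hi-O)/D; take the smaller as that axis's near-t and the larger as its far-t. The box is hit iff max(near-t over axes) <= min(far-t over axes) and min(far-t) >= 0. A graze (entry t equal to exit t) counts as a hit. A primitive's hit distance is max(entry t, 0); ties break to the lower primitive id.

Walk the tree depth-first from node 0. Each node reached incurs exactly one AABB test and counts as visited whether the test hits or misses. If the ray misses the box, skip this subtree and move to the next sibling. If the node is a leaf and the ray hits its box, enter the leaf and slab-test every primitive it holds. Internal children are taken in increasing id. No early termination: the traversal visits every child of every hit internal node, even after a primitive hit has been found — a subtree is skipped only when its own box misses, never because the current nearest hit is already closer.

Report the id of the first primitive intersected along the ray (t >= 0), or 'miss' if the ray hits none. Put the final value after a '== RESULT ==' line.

Walk:
N0 x:[67/2,109/2] y:[101/3,139/3] z:[34,143/3] -> hit [34,139/3], descend [2, 7]
  N2 x:[67/2,89/2] y:[101/3,115/3] z:[34,142/3] -> hit [34,115/3], descend [5, 9]
    N5 x:[71/2,89/2] y:[101/3,115/3] z:[39,142/3] -> miss, prune
    N9 x:[67/2,43] y:[101/3,109/3] z:[34,112/3] -> hit [34,109/3], descend [3, 8]
      N3 x:[75/2,43] y:[103/3,109/3] z:[106/3,112/3] -> miss, prune
      N8 x:[67/2,73/2] y:[101/3,103/3] z:[34,107/3] -> hit [34,103/3] leaf, test {P9@t=34}
  N7 x:[73/2,109/2] y:[121/3,139/3] z:[130/3,143/3] -> hit [130/3,139/3], descend [4, 12]
    N4 x:[49,109/2] y:[122/3,133/3] z:[130/3,140/3] -> miss, prune
    N12 x:[73/2,43] y:[121/3,139/3] z:[131/3,143/3] -> miss, prune

Summary -> nodes [0, 2, 5, 9, 3, 8, 7, 4, 12]; box-tests=9; leaf-entries=1; first=P9

== RESULT ==
9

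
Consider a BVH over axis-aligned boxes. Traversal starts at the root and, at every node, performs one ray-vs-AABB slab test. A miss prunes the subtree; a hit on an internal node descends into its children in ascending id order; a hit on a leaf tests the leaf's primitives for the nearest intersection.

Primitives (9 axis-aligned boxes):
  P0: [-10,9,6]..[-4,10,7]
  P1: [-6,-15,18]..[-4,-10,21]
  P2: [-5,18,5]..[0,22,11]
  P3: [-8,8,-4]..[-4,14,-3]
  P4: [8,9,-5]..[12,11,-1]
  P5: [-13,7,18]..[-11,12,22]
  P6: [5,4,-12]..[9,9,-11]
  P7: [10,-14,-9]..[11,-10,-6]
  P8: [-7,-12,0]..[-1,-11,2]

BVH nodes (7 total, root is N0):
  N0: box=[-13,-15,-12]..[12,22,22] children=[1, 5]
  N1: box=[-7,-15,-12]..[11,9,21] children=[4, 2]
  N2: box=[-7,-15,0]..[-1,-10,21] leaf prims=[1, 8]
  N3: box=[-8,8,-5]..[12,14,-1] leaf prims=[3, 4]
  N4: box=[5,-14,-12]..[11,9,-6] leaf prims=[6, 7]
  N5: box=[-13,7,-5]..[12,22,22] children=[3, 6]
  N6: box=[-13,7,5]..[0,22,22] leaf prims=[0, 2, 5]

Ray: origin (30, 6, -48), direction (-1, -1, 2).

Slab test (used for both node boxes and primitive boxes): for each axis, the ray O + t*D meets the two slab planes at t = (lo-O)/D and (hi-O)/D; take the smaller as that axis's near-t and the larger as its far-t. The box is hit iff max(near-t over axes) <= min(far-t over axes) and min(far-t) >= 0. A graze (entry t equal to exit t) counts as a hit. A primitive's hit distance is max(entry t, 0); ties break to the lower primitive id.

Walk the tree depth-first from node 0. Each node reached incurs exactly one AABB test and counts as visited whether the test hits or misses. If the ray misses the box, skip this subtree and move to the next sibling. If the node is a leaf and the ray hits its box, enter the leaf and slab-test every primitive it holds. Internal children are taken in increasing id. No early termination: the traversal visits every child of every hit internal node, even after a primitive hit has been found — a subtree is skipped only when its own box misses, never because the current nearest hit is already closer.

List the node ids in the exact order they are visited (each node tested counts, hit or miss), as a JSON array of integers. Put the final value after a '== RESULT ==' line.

Traverse from the root:
N0 x:[18,43] y:[-16,21] z:[18,35] -> hit [18,21], descend [1, 5]
  N1 x:[19,37] y:[-3,21] z:[18,69/2] -> hit [19,21], descend [2, 4]
    N2 x:[31,37] y:[16,21] z:[24,69/2] -> miss, prune
    N4 x:[19,25] y:[-3,20] z:[18,21] -> hit [19,20] leaf, test {P6(miss), P7@t=39/2}
  N5 x:[18,43] y:[-16,-1] z:[43/2,35] -> miss, prune

Visited [0, 1, 2, 4, 5]. Tests: 5 box, 1 leaf. Nearest: P7.

== RESULT ==
[0, 1, 2, 4, 5]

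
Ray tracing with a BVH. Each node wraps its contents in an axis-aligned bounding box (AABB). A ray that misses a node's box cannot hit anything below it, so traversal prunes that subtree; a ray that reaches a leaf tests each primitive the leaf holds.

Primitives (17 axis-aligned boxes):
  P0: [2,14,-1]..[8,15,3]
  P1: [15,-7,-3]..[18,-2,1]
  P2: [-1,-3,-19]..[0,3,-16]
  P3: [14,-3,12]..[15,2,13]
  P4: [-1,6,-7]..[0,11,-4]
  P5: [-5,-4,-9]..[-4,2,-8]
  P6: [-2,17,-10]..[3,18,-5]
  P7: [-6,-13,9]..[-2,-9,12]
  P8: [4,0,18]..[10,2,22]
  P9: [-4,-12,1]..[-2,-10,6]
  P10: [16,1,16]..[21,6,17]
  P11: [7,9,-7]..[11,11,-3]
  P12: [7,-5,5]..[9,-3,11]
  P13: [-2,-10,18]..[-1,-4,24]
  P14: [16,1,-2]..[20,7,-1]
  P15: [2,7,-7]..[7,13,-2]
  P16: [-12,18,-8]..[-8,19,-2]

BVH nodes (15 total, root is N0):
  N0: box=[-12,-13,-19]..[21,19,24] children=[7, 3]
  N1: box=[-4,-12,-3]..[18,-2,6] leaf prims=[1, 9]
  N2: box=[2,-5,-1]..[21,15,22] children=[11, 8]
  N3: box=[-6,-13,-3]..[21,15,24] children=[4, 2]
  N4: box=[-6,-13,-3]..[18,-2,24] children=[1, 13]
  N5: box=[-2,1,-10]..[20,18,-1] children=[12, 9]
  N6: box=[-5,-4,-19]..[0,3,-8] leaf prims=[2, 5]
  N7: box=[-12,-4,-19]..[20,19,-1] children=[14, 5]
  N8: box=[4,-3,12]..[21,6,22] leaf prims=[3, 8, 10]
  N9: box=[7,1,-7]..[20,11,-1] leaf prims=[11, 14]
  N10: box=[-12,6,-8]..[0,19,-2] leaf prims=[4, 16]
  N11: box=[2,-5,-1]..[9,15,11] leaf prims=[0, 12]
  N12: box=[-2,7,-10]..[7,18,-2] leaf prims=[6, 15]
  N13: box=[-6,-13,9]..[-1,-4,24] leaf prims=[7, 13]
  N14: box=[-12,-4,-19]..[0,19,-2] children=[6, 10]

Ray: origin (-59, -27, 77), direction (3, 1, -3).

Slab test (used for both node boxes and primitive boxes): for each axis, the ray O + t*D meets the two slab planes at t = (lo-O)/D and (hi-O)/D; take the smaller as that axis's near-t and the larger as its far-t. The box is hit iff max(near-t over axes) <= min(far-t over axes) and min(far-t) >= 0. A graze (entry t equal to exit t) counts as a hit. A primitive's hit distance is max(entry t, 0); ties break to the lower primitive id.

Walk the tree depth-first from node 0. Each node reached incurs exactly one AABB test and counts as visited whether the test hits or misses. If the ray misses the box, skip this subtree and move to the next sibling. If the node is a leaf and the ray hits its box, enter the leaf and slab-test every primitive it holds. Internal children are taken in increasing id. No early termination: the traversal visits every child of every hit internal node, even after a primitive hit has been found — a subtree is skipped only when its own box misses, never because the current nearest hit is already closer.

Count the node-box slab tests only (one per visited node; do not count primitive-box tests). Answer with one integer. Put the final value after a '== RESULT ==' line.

Trace the traversal:
N0 x:[47/3,80/3] y:[14,46] z:[53/3,32] -> hit [53/3,80/3], descend [3, 7]
  N3 x:[53/3,80/3] y:[14,42] z:[53/3,80/3] -> hit [53/3,80/3], descend [2, 4]
    N2 x:[61/3,80/3] y:[22,42] z:[55/3,26] -> hit [22,26], descend [8, 11]
      N8 x:[21,80/3] y:[24,33] z:[55/3,65/3] -> miss, prune
      N11 x:[61/3,68/3] y:[22,42] z:[22,26] -> hit [22,68/3] leaf, test {P0(miss), P12@t=22}
    N4 x:[53/3,77/3] y:[14,25] z:[53/3,80/3] -> hit [53/3,25], descend [1, 13]
      N1 x:[55/3,77/3] y:[15,25] z:[71/3,80/3] -> hit [71/3,25] leaf, test {P1(miss), P9(miss)}
      N13 x:[53/3,58/3] y:[14,23] z:[53/3,68/3] -> hit [53/3,58/3] leaf, test {P7(miss), P13@t=19}
  N7 x:[47/3,79/3] y:[23,46] z:[26,32] -> hit [26,79/3], descend [5, 14]
    N5 x:[19,79/3] y:[28,45] z:[26,29] -> miss, prune
    N14 x:[47/3,59/3] y:[23,46] z:[79/3,32] -> miss, prune

Visited [0, 3, 2, 8, 11, 4, 1, 13, 7, 5, 14]. Tests: 11 box, 3 leaf. Nearest: P13.

== RESULT ==
11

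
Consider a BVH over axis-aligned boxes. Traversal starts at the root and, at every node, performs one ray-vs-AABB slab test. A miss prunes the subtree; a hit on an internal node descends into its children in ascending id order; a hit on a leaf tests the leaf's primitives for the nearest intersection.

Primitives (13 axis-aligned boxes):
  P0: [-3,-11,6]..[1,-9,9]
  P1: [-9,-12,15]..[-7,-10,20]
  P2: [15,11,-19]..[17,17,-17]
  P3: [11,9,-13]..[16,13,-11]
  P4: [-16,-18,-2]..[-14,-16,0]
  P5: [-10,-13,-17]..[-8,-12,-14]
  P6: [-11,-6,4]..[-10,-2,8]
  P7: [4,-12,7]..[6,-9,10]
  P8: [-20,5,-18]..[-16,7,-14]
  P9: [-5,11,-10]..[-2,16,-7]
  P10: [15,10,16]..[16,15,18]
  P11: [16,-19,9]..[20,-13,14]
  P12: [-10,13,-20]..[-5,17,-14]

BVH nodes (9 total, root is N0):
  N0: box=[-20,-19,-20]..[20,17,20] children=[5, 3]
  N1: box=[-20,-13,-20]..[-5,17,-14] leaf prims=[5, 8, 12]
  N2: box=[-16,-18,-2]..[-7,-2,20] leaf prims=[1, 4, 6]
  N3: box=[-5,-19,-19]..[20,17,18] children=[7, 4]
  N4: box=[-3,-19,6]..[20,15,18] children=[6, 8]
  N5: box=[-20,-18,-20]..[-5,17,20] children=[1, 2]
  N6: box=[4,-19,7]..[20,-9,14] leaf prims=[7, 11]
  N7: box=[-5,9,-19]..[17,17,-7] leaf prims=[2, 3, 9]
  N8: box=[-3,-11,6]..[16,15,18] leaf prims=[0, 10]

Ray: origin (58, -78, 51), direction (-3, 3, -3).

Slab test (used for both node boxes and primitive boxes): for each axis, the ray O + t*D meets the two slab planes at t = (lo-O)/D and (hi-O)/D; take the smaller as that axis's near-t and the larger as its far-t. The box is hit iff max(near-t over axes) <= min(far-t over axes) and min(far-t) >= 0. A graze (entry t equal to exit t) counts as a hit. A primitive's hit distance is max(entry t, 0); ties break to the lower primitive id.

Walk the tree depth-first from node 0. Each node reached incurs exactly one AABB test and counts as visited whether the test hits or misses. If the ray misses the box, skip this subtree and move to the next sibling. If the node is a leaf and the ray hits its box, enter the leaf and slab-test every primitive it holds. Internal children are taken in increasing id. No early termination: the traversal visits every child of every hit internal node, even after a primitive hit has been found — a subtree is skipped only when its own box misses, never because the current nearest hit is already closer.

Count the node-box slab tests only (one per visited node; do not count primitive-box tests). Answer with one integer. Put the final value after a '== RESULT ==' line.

Trace the traversal:
N0 x:[38/3,26] y:[59/3,95/3] z:[31/3,71/3] -> hit [59/3,71/3], descend [3, 5]
  N3 x:[38/3,21] y:[59/3,95/3] z:[11,70/3] -> hit [59/3,21], descend [4, 7]
    N4 x:[38/3,61/3] y:[59/3,31] z:[11,15] -> miss, prune
    N7 x:[41/3,21] y:[29,95/3] z:[58/3,70/3] -> miss, prune
  N5 x:[21,26] y:[20,95/3] z:[31/3,71/3] -> hit [21,71/3], descend [1, 2]
    N1 x:[21,26] y:[65/3,95/3] z:[65/3,71/3] -> hit [65/3,71/3] leaf, test {P5@t=22, P8(miss), P12(miss)}
    N2 x:[65/3,74/3] y:[20,76/3] z:[31/3,53/3] -> miss, prune

Visited [0, 3, 4, 7, 5, 1, 2]. Tests: 7 box, 1 leaf. Nearest: P5.

== RESULT ==
7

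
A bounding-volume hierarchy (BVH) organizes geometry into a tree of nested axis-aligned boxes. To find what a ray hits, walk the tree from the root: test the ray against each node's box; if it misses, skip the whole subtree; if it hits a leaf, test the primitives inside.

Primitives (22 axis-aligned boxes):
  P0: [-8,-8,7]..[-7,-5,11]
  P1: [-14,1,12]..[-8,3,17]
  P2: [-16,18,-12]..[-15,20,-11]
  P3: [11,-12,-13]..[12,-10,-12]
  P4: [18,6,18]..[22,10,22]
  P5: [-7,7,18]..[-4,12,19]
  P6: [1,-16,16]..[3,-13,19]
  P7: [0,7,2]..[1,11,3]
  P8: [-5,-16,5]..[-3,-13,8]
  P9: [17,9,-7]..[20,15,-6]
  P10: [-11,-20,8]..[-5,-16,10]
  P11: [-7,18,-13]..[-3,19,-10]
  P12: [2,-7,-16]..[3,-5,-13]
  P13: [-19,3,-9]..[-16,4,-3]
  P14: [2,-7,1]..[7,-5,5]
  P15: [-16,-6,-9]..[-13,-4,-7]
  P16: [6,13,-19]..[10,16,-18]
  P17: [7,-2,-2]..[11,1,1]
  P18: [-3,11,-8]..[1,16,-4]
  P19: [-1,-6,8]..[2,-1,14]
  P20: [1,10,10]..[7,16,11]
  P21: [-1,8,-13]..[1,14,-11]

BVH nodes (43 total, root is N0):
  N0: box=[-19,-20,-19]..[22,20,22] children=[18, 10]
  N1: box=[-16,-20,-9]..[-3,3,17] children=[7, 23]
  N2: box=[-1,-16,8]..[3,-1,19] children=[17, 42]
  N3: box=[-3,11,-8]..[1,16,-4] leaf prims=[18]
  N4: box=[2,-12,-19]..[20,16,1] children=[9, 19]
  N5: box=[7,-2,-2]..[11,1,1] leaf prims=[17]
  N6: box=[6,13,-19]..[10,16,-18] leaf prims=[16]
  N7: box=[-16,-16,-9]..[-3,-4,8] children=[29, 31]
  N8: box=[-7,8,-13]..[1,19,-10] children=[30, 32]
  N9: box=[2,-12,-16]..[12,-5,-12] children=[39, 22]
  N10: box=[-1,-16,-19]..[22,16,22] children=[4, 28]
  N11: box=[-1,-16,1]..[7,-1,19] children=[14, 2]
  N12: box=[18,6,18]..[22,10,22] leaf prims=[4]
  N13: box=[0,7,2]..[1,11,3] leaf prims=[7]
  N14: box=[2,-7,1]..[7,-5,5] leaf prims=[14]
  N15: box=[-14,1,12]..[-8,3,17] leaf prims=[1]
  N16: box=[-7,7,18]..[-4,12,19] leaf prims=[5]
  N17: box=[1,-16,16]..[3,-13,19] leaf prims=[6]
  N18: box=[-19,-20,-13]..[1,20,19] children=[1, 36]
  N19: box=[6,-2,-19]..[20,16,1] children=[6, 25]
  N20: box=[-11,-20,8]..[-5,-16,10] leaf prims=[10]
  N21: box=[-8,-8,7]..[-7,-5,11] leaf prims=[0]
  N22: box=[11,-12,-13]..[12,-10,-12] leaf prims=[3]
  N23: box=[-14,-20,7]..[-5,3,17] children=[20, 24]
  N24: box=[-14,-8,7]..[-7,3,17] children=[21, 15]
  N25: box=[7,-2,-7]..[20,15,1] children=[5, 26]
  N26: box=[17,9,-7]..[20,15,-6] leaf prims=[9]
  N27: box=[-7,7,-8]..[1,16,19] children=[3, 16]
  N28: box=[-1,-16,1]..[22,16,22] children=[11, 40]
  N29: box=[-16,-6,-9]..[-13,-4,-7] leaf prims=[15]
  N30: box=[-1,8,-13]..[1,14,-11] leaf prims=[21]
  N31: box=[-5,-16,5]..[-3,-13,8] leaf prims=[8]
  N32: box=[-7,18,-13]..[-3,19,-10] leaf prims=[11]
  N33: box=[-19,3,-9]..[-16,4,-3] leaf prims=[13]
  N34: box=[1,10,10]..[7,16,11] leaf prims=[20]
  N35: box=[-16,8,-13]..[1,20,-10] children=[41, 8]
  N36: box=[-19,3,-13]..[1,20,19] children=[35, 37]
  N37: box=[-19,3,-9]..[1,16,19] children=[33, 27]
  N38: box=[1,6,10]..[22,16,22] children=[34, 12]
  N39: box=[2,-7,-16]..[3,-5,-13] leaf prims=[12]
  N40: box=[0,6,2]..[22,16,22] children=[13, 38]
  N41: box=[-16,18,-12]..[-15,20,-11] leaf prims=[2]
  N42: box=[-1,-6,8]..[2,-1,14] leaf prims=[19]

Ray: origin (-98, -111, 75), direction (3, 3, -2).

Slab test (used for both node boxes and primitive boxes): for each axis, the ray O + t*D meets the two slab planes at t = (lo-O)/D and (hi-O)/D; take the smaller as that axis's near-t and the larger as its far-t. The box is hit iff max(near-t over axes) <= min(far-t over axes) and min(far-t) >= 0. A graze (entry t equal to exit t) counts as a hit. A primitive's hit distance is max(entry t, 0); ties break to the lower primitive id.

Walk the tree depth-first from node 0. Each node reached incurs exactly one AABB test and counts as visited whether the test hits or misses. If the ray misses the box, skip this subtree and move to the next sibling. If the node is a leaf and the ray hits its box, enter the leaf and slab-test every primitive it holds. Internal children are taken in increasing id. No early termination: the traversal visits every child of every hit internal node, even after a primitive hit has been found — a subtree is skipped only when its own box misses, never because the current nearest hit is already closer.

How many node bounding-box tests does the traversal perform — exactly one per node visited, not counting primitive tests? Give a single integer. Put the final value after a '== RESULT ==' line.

Trace the traversal:
N0 x:[79/3,40] y:[91/3,131/3] z:[53/2,47] -> hit [91/3,40], descend [10, 18]
  N10 x:[97/3,40] y:[95/3,127/3] z:[53/2,47] -> hit [97/3,40], descend [4, 28]
    N4 x:[100/3,118/3] y:[33,127/3] z:[37,47] -> hit [37,118/3], descend [9, 19]
      N9 x:[100/3,110/3] y:[33,106/3] z:[87/2,91/2] -> miss, prune
      N19 x:[104/3,118/3] y:[109/3,127/3] z:[37,47] -> hit [37,118/3], descend [6, 25]
        N6 x:[104/3,36] y:[124/3,127/3] z:[93/2,47] -> miss, prune
        N25 x:[35,118/3] y:[109/3,42] z:[37,41] -> hit [37,118/3], descend [5, 26]
          N5 x:[35,109/3] y:[109/3,112/3] z:[37,77/2] -> miss, prune
          N26 x:[115/3,118/3] y:[40,42] z:[81/2,41] -> miss, prune
    N28 x:[97/3,40] y:[95/3,127/3] z:[53/2,37] -> hit [97/3,37], descend [11, 40]
      N11 x:[97/3,35] y:[95/3,110/3] z:[28,37] -> hit [97/3,35], descend [2, 14]
        N2 x:[97/3,101/3] y:[95/3,110/3] z:[28,67/2] -> hit [97/3,67/2], descend [17, 42]
          N17 x:[33,101/3] y:[95/3,98/3] z:[28,59/2] -> miss, prune
          N42 x:[97/3,100/3] y:[35,110/3] z:[61/2,67/2] -> miss, prune
        N14 x:[100/3,35] y:[104/3,106/3] z:[35,37] -> hit [35,35] leaf, test {P14@t=35}
      N40 x:[98/3,40] y:[39,127/3] z:[53/2,73/2] -> miss, prune
  N18 x:[79/3,33] y:[91/3,131/3] z:[28,44] -> hit [91/3,33], descend [1, 36]
    N1 x:[82/3,95/3] y:[91/3,38] z:[29,42] -> hit [91/3,95/3], descend [7, 23]
      N7 x:[82/3,95/3] y:[95/3,107/3] z:[67/2,42] -> miss, prune
      N23 x:[28,31] y:[91/3,38] z:[29,34] -> hit [91/3,31], descend [20, 24]
        N20 x:[29,31] y:[91/3,95/3] z:[65/2,67/2] -> miss, prune
        N24 x:[28,91/3] y:[103/3,38] z:[29,34] -> miss, prune
    N36 x:[79/3,33] y:[38,131/3] z:[28,44] -> miss, prune

Visited [0, 10, 4, 9, 19, 6, 25, 5, 26, 28, 11, 2, 17, 42, 14, 40, 18, 1, 7, 23, 20, 24, 36]. Tests: 23 box, 1 leaf. Nearest: P14.

== RESULT ==
23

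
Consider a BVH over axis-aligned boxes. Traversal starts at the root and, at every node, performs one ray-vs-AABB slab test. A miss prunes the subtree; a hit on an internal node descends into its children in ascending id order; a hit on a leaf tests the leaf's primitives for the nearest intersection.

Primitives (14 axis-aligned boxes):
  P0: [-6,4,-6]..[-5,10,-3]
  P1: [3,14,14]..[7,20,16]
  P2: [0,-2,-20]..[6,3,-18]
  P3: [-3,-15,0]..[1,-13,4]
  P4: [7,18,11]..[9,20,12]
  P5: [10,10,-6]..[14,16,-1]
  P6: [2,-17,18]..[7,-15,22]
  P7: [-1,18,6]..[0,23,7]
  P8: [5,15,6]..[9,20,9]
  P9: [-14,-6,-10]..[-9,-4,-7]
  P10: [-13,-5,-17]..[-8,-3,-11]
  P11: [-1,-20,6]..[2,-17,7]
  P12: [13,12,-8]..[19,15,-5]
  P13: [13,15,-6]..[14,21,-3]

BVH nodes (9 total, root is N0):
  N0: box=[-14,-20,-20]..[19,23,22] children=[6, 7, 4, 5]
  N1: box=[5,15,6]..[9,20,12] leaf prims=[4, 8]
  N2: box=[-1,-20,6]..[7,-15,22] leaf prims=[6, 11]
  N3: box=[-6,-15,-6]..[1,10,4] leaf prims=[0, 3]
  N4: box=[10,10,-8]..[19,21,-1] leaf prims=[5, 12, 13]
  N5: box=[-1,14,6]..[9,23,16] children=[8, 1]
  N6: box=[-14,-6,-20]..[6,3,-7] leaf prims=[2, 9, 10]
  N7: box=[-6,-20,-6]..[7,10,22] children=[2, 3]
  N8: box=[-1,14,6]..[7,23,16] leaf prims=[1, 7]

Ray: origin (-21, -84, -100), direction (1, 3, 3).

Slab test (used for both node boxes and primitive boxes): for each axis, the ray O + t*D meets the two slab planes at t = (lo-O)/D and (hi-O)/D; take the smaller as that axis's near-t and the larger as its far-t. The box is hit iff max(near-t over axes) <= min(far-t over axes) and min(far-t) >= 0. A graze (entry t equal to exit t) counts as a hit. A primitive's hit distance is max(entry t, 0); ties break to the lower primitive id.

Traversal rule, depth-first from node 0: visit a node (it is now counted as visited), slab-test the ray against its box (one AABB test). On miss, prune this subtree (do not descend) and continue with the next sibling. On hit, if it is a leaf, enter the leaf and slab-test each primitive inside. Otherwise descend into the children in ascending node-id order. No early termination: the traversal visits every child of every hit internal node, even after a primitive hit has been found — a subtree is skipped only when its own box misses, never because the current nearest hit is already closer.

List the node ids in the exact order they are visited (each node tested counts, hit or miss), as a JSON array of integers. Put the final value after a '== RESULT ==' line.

Trace the traversal:
N0 x:[7,40] y:[64/3,107/3] z:[80/3,122/3] -> hit [80/3,107/3], descend [4, 5, 6, 7]
  N4 x:[31,40] y:[94/3,35] z:[92/3,33] -> hit [94/3,33] leaf, test {P5@t=94/3, P12(miss), P13(miss)}
  N5 x:[20,30] y:[98/3,107/3] z:[106/3,116/3] -> miss, prune
  N6 x:[7,27] y:[26,29] z:[80/3,31] -> hit [80/3,27] leaf, test {P2(miss), P9(miss), P10(miss)}
  N7 x:[15,28] y:[64/3,94/3] z:[94/3,122/3] -> miss, prune

Visited [0, 4, 5, 6, 7]. Tests: 5 box, 2 leaf. Nearest: P5.

== RESULT ==
[0, 4, 5, 6, 7]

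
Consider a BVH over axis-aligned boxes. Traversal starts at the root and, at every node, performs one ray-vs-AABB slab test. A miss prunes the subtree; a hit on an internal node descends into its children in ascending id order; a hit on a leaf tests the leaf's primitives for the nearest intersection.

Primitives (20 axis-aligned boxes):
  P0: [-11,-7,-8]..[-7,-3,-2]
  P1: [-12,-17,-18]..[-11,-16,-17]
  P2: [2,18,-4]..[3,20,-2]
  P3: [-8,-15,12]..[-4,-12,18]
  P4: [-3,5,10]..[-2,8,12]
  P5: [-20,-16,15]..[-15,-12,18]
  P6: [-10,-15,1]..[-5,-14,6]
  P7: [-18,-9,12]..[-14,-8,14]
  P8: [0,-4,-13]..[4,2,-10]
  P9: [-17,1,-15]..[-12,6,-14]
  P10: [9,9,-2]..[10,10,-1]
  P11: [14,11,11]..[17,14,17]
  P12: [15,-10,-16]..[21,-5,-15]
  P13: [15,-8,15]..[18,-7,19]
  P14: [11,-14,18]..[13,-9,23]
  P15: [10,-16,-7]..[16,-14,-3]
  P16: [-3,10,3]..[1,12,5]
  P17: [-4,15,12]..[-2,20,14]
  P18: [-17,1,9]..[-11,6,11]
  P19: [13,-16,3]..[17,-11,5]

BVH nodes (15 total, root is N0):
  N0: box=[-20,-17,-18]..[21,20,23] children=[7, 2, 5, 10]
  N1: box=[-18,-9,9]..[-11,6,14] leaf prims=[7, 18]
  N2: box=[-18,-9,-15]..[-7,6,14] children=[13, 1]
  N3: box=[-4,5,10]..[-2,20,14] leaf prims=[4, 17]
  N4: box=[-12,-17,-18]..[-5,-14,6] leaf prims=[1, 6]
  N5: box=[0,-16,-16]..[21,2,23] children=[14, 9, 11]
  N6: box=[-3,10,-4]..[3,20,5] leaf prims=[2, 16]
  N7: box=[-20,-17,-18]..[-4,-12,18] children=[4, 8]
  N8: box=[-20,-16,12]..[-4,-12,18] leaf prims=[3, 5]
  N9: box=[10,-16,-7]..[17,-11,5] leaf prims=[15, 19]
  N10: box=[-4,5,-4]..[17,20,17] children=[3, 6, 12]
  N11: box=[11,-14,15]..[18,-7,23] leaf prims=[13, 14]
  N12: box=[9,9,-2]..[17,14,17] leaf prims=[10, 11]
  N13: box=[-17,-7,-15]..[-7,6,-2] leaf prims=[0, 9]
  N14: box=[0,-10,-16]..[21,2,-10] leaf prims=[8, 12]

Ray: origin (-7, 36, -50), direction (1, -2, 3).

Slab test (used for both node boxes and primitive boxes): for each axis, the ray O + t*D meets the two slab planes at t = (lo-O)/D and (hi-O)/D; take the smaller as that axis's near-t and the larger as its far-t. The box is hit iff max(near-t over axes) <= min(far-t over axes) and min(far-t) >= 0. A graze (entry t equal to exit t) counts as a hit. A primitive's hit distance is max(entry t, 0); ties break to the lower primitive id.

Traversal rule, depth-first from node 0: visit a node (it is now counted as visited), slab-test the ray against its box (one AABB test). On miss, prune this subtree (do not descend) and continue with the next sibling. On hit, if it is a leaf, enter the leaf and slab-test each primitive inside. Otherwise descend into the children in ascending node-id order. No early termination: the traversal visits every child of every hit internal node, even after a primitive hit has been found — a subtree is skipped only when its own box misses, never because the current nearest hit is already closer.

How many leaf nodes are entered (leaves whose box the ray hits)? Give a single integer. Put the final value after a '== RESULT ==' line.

Traverse from the root:
N0 x:[-13,28] y:[8,53/2] z:[32/3,73/3] -> hit [32/3,73/3], descend [2, 5, 7, 10]
  N2 x:[-11,0] y:[15,45/2] z:[35/3,64/3] -> miss, prune
  N5 x:[7,28] y:[17,26] z:[34/3,73/3] -> hit [17,73/3], descend [9, 11, 14]
    N9 x:[17,24] y:[47/2,26] z:[43/3,55/3] -> miss, prune
    N11 x:[18,25] y:[43/2,25] z:[65/3,73/3] -> hit [65/3,73/3] leaf, test {P13@t=22, P14(miss)}
    N14 x:[7,28] y:[17,23] z:[34/3,40/3] -> miss, prune
  N7 x:[-13,3] y:[24,53/2] z:[32/3,68/3] -> miss, prune
  N10 x:[3,24] y:[8,31/2] z:[46/3,67/3] -> hit [46/3,31/2], descend [3, 6, 12]
    N3 x:[3,5] y:[8,31/2] z:[20,64/3] -> miss, prune
    N6 x:[4,10] y:[8,13] z:[46/3,55/3] -> miss, prune
    N12 x:[16,24] y:[11,27/2] z:[16,67/3] -> miss, prune

11 AABB tests over nodes [0, 2, 5, 9, 11, 14, 7, 10, 3, 6, 12]; 1 leaf entered; closest P13.

== RESULT ==
1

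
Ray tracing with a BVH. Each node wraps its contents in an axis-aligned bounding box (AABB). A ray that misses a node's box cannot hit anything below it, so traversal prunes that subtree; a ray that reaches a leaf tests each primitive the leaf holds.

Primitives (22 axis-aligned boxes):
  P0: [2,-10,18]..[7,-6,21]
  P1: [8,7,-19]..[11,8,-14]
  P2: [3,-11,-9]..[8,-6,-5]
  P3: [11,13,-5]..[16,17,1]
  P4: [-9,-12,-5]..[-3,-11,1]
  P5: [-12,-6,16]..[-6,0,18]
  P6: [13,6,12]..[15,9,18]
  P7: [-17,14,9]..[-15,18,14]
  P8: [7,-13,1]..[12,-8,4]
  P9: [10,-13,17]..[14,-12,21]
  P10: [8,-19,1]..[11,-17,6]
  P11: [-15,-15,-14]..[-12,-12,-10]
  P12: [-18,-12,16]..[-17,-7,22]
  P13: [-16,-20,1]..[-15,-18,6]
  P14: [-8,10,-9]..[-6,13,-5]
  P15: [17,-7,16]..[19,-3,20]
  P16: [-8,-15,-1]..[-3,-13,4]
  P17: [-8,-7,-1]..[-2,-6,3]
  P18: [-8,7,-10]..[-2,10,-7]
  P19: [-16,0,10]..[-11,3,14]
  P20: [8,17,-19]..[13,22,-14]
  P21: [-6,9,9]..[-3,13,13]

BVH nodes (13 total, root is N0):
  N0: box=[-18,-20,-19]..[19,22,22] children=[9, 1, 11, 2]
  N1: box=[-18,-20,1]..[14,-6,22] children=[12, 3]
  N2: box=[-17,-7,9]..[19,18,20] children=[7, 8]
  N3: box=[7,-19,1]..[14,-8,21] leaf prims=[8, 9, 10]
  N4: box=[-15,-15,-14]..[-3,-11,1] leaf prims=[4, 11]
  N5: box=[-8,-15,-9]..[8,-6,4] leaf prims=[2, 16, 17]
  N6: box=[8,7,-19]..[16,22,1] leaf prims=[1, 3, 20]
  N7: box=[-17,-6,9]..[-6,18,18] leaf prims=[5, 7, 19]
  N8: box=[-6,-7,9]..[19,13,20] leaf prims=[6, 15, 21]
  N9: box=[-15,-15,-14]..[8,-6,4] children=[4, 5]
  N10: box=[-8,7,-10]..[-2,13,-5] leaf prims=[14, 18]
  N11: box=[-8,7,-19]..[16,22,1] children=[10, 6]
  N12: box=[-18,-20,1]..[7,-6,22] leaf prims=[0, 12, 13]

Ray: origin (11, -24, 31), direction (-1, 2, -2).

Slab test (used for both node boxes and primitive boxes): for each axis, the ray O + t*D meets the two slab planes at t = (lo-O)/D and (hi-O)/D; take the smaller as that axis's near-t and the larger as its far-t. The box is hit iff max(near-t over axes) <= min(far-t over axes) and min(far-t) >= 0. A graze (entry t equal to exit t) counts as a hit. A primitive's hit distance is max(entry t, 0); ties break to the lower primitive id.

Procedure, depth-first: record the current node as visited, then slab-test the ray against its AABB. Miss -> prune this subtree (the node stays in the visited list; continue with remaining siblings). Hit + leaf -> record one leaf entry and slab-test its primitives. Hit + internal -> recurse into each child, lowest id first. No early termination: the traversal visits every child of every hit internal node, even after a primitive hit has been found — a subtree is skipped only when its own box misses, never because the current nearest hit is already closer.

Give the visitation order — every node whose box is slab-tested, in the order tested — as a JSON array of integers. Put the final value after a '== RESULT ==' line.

Traverse from the root:
N0 x:[-8,29] y:[2,23] z:[9/2,25] -> hit [9/2,23], descend [1, 2, 9, 11]
  N1 x:[-3,29] y:[2,9] z:[9/2,15] -> hit [9/2,9], descend [3, 12]
    N3 x:[-3,4] y:[5/2,8] z:[5,15] -> miss, prune
    N12 x:[4,29] y:[2,9] z:[9/2,15] -> hit [9/2,9] leaf, test {P0(miss), P12(miss), P13(miss)}
  N2 x:[-8,28] y:[17/2,21] z:[11/2,11] -> hit [17/2,11], descend [7, 8]
    N7 x:[17,28] y:[9,21] z:[13/2,11] -> miss, prune
    N8 x:[-8,17] y:[17/2,37/2] z:[11/2,11] -> hit [17/2,11] leaf, test {P6(miss), P15(miss), P21(miss)}
  N9 x:[3,26] y:[9/2,9] z:[27/2,45/2] -> miss, prune
  N11 x:[-5,19] y:[31/2,23] z:[15,25] -> hit [31/2,19], descend [6, 10]
    N6 x:[-5,3] y:[31/2,23] z:[15,25] -> miss, prune
    N10 x:[13,19] y:[31/2,37/2] z:[18,41/2] -> hit [18,37/2] leaf, test {P14@t=18, P18(miss)}

Visited [0, 1, 3, 12, 2, 7, 8, 9, 11, 6, 10]. Tests: 11 box, 3 leaf. Nearest: P14.

== RESULT ==
[0, 1, 3, 12, 2, 7, 8, 9, 11, 6, 10]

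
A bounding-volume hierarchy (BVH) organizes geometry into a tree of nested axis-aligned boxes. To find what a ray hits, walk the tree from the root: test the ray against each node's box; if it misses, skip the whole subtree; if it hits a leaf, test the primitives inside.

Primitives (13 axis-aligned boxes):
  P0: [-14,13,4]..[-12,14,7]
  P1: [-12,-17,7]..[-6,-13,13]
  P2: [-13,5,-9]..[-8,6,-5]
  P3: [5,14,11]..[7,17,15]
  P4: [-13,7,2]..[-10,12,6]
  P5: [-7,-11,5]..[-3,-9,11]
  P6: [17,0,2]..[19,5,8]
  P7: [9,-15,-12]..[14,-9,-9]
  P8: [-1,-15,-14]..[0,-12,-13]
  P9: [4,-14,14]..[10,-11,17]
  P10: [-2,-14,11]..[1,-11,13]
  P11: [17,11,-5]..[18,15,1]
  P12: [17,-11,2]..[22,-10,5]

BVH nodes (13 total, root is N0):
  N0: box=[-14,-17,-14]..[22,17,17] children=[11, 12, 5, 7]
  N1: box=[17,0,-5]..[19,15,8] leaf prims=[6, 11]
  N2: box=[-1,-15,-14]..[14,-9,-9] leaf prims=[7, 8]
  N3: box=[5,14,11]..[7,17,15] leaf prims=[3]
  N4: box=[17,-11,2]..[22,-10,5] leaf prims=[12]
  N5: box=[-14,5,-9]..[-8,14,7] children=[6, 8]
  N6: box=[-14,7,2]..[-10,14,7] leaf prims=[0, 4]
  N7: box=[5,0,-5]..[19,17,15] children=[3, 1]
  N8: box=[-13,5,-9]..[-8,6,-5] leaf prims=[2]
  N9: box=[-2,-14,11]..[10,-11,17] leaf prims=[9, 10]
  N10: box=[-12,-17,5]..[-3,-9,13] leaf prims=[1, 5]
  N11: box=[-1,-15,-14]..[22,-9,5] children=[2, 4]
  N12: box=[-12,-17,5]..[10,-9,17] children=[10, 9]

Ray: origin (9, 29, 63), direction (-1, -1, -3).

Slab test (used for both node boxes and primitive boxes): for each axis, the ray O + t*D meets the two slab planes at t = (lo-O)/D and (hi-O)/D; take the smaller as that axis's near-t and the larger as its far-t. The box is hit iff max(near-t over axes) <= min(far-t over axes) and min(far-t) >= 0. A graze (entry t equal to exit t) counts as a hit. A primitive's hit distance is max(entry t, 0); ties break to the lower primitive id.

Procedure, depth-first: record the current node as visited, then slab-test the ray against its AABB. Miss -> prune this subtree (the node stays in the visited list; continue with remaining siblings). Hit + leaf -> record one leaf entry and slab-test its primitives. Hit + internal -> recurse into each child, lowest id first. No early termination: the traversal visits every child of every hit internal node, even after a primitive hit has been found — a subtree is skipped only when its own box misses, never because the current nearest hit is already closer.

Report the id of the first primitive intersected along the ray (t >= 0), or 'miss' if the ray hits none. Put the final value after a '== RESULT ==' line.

Walk:
N0 x:[-13,23] y:[12,46] z:[46/3,77/3] -> hit [46/3,23], descend [5, 7, 11, 12]
  N5 x:[17,23] y:[15,24] z:[56/3,24] -> hit [56/3,23], descend [6, 8]
    N6 x:[19,23] y:[15,22] z:[56/3,61/3] -> hit [19,61/3] leaf, test {P0(miss), P4@t=19}
    N8 x:[17,22] y:[23,24] z:[68/3,24] -> miss, prune
  N7 x:[-10,4] y:[12,29] z:[16,68/3] -> miss, prune
  N11 x:[-13,10] y:[38,44] z:[58/3,77/3] -> miss, prune
  N12 x:[-1,21] y:[38,46] z:[46/3,58/3] -> miss, prune

Summary -> nodes [0, 5, 6, 8, 7, 11, 12]; box-tests=7; leaf-entries=1; first=P4

== RESULT ==
4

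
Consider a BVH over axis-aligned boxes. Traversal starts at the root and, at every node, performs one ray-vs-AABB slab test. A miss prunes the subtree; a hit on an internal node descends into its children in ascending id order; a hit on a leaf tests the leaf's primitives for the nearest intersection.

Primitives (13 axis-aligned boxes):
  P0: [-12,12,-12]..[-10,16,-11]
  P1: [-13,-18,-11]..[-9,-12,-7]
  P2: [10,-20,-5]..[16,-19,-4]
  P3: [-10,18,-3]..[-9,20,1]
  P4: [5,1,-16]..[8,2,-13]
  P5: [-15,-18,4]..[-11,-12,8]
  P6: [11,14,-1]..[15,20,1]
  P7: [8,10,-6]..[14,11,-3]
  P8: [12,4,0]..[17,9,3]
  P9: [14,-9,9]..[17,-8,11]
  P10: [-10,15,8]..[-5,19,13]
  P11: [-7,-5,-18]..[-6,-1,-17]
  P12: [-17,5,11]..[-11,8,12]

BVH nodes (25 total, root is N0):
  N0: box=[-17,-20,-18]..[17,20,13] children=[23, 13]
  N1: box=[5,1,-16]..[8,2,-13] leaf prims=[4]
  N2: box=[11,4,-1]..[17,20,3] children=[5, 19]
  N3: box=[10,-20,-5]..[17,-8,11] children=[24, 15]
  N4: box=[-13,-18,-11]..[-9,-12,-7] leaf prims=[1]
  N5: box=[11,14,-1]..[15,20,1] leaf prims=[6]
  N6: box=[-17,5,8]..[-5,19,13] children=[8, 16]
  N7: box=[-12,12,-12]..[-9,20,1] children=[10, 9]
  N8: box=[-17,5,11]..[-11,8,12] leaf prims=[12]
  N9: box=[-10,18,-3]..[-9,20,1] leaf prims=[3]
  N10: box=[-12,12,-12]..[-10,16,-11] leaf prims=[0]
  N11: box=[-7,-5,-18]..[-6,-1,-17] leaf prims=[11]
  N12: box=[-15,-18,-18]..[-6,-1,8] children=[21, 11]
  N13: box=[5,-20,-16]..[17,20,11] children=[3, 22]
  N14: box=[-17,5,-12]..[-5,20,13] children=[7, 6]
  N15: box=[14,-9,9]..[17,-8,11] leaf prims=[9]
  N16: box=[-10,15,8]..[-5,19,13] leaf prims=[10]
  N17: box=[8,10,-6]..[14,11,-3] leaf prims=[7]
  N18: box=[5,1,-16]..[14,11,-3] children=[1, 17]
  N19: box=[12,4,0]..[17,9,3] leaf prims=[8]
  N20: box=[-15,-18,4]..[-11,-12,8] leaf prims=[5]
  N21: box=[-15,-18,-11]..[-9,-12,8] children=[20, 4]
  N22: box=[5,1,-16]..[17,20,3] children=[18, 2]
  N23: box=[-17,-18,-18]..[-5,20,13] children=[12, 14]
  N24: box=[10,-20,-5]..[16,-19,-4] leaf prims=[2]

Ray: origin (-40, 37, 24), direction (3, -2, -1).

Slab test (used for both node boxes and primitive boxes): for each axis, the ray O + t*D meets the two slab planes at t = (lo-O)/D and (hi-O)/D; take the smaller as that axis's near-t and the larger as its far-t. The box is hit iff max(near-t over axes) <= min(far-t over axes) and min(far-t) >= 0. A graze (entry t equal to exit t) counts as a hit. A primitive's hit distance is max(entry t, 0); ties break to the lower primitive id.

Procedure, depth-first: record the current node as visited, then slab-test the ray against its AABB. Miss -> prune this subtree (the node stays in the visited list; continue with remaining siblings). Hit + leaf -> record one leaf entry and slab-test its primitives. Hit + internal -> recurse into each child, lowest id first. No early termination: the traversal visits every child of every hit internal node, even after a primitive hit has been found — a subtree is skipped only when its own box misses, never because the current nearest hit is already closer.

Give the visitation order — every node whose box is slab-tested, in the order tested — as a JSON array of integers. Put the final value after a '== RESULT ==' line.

Trace the traversal:
N0 x:[23/3,19] y:[17/2,57/2] z:[11,42] -> hit [11,19], descend [13, 23]
  N13 x:[15,19] y:[17/2,57/2] z:[13,40] -> hit [15,19], descend [3, 22]
    N3 x:[50/3,19] y:[45/2,57/2] z:[13,29] -> miss, prune
    N22 x:[15,19] y:[17/2,18] z:[21,40] -> miss, prune
  N23 x:[23/3,35/3] y:[17/2,55/2] z:[11,42] -> hit [11,35/3], descend [12, 14]
    N12 x:[25/3,34/3] y:[19,55/2] z:[16,42] -> miss, prune
    N14 x:[23/3,35/3] y:[17/2,16] z:[11,36] -> hit [11,35/3], descend [6, 7]
      N6 x:[23/3,35/3] y:[9,16] z:[11,16] -> hit [11,35/3], descend [8, 16]
        N8 x:[23/3,29/3] y:[29/2,16] z:[12,13] -> miss, prune
        N16 x:[10,35/3] y:[9,11] z:[11,16] -> hit [11,11] leaf, test {P10@t=11}
      N7 x:[28/3,31/3] y:[17/2,25/2] z:[23,36] -> miss, prune

order=[0, 13, 3, 22, 23, 12, 14, 6, 8, 16, 7]  |boxes|=11  |leaves|=1  hit=P10

== RESULT ==
[0, 13, 3, 22, 23, 12, 14, 6, 8, 16, 7]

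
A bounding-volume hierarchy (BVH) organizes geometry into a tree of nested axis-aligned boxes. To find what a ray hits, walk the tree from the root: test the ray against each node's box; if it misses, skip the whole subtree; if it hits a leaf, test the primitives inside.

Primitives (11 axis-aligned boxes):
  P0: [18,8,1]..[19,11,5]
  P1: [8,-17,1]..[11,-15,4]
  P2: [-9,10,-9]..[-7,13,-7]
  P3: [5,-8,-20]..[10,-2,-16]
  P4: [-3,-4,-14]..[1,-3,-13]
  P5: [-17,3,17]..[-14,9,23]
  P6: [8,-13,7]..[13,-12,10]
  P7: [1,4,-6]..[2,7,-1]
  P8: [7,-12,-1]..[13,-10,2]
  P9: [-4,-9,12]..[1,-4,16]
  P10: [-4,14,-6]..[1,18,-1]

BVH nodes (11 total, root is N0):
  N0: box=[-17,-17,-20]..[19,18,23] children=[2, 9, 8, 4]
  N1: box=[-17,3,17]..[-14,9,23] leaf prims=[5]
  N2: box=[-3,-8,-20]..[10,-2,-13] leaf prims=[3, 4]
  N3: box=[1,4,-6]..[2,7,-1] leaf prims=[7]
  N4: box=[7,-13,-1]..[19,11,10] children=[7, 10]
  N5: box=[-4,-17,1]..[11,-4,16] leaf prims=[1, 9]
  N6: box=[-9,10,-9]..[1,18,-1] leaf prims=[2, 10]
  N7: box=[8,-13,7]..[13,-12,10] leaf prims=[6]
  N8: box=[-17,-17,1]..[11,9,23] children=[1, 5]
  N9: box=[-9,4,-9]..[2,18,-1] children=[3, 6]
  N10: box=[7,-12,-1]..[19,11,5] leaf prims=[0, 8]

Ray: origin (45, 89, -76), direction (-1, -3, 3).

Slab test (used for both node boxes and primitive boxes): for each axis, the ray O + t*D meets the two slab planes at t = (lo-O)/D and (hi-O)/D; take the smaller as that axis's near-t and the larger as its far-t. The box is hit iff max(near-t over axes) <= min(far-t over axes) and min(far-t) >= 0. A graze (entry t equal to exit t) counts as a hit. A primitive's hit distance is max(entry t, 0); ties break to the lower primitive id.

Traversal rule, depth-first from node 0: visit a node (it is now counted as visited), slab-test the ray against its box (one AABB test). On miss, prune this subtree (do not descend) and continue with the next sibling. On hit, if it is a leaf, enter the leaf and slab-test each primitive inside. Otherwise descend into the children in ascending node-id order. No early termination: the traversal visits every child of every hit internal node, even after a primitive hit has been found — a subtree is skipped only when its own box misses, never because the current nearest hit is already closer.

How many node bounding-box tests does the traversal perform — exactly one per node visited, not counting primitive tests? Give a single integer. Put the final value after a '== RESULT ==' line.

Walk:
N0 x:[26,62] y:[71/3,106/3] z:[56/3,33] -> hit [26,33], descend [2, 4, 8, 9]
  N2 x:[35,48] y:[91/3,97/3] z:[56/3,21] -> miss, prune
  N4 x:[26,38] y:[26,34] z:[25,86/3] -> hit [26,86/3], descend [7, 10]
    N7 x:[32,37] y:[101/3,34] z:[83/3,86/3] -> miss, prune
    N10 x:[26,38] y:[26,101/3] z:[25,27] -> hit [26,27] leaf, test {P0@t=26, P8(miss)}
  N8 x:[34,62] y:[80/3,106/3] z:[77/3,33] -> miss, prune
  N9 x:[43,54] y:[71/3,85/3] z:[67/3,25] -> miss, prune

7 AABB tests over nodes [0, 2, 4, 7, 10, 8, 9]; 1 leaf entered; closest P0.

== RESULT ==
7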